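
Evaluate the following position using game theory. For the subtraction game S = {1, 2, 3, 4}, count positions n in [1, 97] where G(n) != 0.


Subtraction set S = {1, 2, 3, 4}, so G(n) = n mod 5.
G(n) = 0 when n is a multiple of 5.
Multiples of 5 in [1, 97]: 19
N-positions (nonzero Grundy) = 97 - 19 = 78

78


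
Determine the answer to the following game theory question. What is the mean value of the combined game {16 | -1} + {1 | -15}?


G1 = {16 | -1}, G2 = {1 | -15}
Each is a switch {a | b} with numbers a > b; its mean value is (a + b)/2, and mean value is additive over game sums: m(G1 + G2) = m(G1) + m(G2).
Mean of G1 = (16 + (-1))/2 = 15/2 = 15/2
Mean of G2 = (1 + (-15))/2 = -14/2 = -7
Mean of G1 + G2 = 15/2 + -7 = 1/2

1/2


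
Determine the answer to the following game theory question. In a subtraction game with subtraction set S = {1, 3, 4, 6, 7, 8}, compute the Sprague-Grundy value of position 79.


The subtraction set is S = {1, 3, 4, 6, 7, 8}.
G(k) = mex{ G(k - s) : s in S, s <= k }. We compute iteratively: G(0) = 0.
G(1) = mex({0}) = 1
G(2) = mex({1}) = 0
G(3) = mex({0}) = 1
G(4) = mex({0, 1}) = 2
G(5) = mex({0, 1, 2}) = 3
G(6) = mex({0, 1, 3}) = 2
G(7) = mex({0, 1, 2}) = 3
G(8) = mex({0, 1, 2, 3}) = 4
G(9) = mex({0, 1, 2, 3, 4}) = 5
G(10) = mex({0, 1, 2, 3, 5}) = 4
G(11) = mex({1, 2, 3, 4}) = 0
G(12) = mex({0, 2, 3, 4, 5}) = 1
G(13) = mex({1, 2, 3, 4, 5}) = 0
G(14) = mex({0, 2, 3, 4}) = 1
G(15) = mex({0, 1, 3, 4, 5}) = 2
G(16) = mex({0, 1, 2, 4, 5}) = 3
G(17) = mex({0, 1, 3, 4, 5}) = 2
G(18) = mex({0, 1, 2, 4}) = 3
Observe that G(11)..G(18) = 0, 1, 0, 1, 2, 3, 2, 3 repeats G(0)..G(7) = 0, 1, 0, 1, 2, 3, 2, 3.
For k >= max(S) = 8, G(k) is determined by the previous 8 values G(k-8)..G(k-1); a window of 8 consecutive values has recurred shifted by 11, so by induction G(k + 11) = G(k) for all k >= 0: the sequence is periodic from the start with period 11.
One period: G(0..10) = 0, 1, 0, 1, 2, 3, 2, 3, 4, 5, 4.
79 mod 11 = 2, so G(79) = G(2) = 0.

0


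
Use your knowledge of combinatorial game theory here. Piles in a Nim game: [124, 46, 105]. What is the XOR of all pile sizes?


We need the XOR (exclusive or) of all pile sizes.
After XOR-ing pile 1 (size 124): 0 XOR 124 = 124
After XOR-ing pile 2 (size 46): 124 XOR 46 = 82
After XOR-ing pile 3 (size 105): 82 XOR 105 = 59
The Nim-value of this position is 59.

59


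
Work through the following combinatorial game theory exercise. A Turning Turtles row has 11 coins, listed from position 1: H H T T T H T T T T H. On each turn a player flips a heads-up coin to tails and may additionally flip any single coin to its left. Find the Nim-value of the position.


Coins: H H T T T H T T T T H
Key fact: a single head at position k behaves exactly like a Nim heap of size k (turning it to T and optionally flipping a coin at j < k corresponds to moving the heap from k to j, or to 0), and heads combine as a disjunctive sum (two heads at the same place would cancel, matching j XOR j = 0). So the Nim-value is the XOR of the 1-indexed positions of the heads.
Face-up positions (1-indexed): [1, 2, 6, 11]
XOR 0 with 1: 0 XOR 1 = 1
XOR 1 with 2: 1 XOR 2 = 3
XOR 3 with 6: 3 XOR 6 = 5
XOR 5 with 11: 5 XOR 11 = 14
Nim-value = 14

14


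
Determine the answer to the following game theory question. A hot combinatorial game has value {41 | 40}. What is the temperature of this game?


The game is {41 | 40}, a switch {a | b} with numbers a > b.
Cooling {a | b} by t gives {a - t | b + t}, which stops being hot when a - t = b + t, i.e. at t = (a - b)/2. So the temperature of a switch is (a - b)/2.
Temperature = (Left option - Right option) / 2
= (41 - (40)) / 2
= 1 / 2
= 1/2

1/2


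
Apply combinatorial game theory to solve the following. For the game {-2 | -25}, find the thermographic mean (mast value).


Game = {-2 | -25}, a switch {a | b} with numbers a > b.
Its thermograph has left wall a - t and right wall b + t, which meet at t = (a - b)/2, where both equal (a + b)/2. So the mast (mean value) is at (a + b)/2.
Mean = (-2 + (-25))/2 = -27/2 = -27/2

-27/2


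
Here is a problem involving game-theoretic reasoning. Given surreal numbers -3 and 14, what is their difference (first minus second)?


x = -3, y = 14
x - y = -3 - 14 = -17

-17


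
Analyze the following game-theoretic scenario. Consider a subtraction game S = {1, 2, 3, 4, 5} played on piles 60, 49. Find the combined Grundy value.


Subtraction set: {1, 2, 3, 4, 5}
For this subtraction set, G(n) = n mod 6 (period = max + 1 = 6).
Pile 1 (size 60): G(60) = 60 mod 6 = 0
Pile 2 (size 49): G(49) = 49 mod 6 = 1
Total Grundy value = XOR of all: 0 XOR 1 = 1

1


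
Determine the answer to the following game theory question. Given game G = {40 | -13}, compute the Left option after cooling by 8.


Original game: {40 | -13} (a switch {a | b} with a > b).
Cooling by t (for t below the temperature (a - b)/2 = 53/2) taxes each move by t: {a | b} cooled by t is {a - t | b + t}.
Cooling amount: t = 8
Cooled Left option: 40 - 8 = 32
Cooled Right option: -13 + 8 = -5
Cooled game: {32 | -5}
Left option = 32

32


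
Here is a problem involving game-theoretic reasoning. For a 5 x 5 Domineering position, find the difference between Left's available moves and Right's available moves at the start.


Board is 5 x 5 (rows x cols).
Left (vertical) placements: (rows-1) * cols = 4 * 5 = 20
Right (horizontal) placements: rows * (cols-1) = 5 * 4 = 20
Advantage = Left - Right = 20 - 20 = 0

0


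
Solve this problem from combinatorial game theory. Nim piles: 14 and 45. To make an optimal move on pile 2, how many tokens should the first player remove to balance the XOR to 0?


Piles: 14 and 45
Current XOR: 14 XOR 45 = 35 (non-zero, so this is an N-position).
To make the XOR zero, we need to find a move that balances the piles.
For pile 2 (size 45): target = 45 XOR 35 = 14
We reduce pile 2 from 45 to 14.
Tokens removed: 45 - 14 = 31
Verification: 14 XOR 14 = 0

31


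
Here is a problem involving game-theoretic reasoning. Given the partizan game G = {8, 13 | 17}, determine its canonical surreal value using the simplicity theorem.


Left options: {8, 13}, max = 13
Right options: {17}, min = 17
All options are numbers and max(Left) < min(Right), so by the simplicity theorem the value is the simplest (earliest-born) number strictly between 13 and 17.
Integers 14 through 16 all lie strictly between 13 and 17.
Among integers, the simplest (lowest birthday = smallest |n|; 0 is born on day 0, +-n on day n) is 14.
No non-integer in the interval can be simpler: if x is a non-integer in the interval, then floor(x) or ceil(x) also lies in the interval (the interval contains an integer), and both are proper prefixes of x's sign expansion, i.e. born earlier. So the game value is 14.
Game value = 14

14


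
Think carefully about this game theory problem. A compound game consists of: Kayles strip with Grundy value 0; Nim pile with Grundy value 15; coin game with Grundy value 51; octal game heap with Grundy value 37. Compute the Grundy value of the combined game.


By the Sprague-Grundy theorem, the Grundy value of a sum of games is the XOR of individual Grundy values.
Kayles strip: Grundy value = 0. Running XOR: 0 XOR 0 = 0
Nim pile: Grundy value = 15. Running XOR: 0 XOR 15 = 15
coin game: Grundy value = 51. Running XOR: 15 XOR 51 = 60
octal game heap: Grundy value = 37. Running XOR: 60 XOR 37 = 25
The combined Grundy value is 25.

25


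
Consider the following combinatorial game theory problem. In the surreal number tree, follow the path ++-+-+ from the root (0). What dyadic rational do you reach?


Sign expansion: ++-+-+
Rule: track bounds (lo, hi), initially (-inf, +inf). On '+', the current value becomes lo and we move to the simplest number in (value, hi): value + 1 if hi = +inf, otherwise the midpoint (value + hi)/2. On '-', the current value becomes hi and we move to value - 1 if lo = -inf, otherwise the midpoint (lo + value)/2.
Start at 0.
Step 1: sign = +, move right. Bounds: (0, +inf). Value = 1
Step 2: sign = +, move right. Bounds: (1, +inf). Value = 2
Step 3: sign = -, move left. Bounds: (1, 2). Value = 3/2
Step 4: sign = +, move right. Bounds: (3/2, 2). Value = 7/4
Step 5: sign = -, move left. Bounds: (3/2, 7/4). Value = 13/8
Step 6: sign = +, move right. Bounds: (13/8, 7/4). Value = 27/16
The surreal number with sign expansion ++-+-+ is 27/16.

27/16


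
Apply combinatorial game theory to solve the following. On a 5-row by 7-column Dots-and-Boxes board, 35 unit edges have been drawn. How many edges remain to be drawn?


Grid: 5 x 7 boxes, i.e. 6 rows and 8 columns of dots.
Horizontal edges: (rows + 1) * cols = 6 * 7 = 42
Vertical edges: rows * (cols + 1) = 5 * 8 = 40
Total edges: 42 + 40 = 82
Edges drawn: 35
Remaining: 82 - 35 = 47

47


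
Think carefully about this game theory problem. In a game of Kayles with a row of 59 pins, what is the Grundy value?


Kayles: a move removes 1 or 2 adjacent pins from a contiguous row.
Removing pins from a row of k leaves two independent rows (a, b) with a + b = k - 1 (one pin) or a + b = k - 2 (two pins); an end removal gives a = 0.
By Sprague-Grundy, G(k) = mex{ G(a) XOR G(b) } over all these splits. G(0) = 0.
G(1): splits (0,0):0^0=0 -> mex({0}) = 1
G(2): splits (0,1):0^1=1 (0,0):0^0=0 -> mex({0, 1}) = 2
G(3): splits (0,2):0^2=2 (1,1):1^1=0 (0,1):0^1=1 -> mex({0, 1, 2}) = 3
G(4): splits (0,3):0^3=3 (1,2):1^2=3 (0,2):0^2=2 (1,1):1^1=0 -> mex({0, 2, 3}) = 1
G(5): splits (0,4):0^1=1 (1,3):1^3=2 (2,2):2^2=0 (0,3):0^3=3 (1,2):1^2=3 -> mex({0, 1, 2, 3}) = 4
G(6) = mex({0, 1, 2, 4}) = 3
G(7) = mex({0, 1, 3, 4, 5}) = 2
G(8) = mex({0, 2, 3, 5, 6}) = 1
G(9) = mex({0, 1, 2, 3, 6, 7}) = 4
G(10) = mex({0, 1, 3, 4, 5, 7}) = 2
G(11) = mex({0, 1, 2, 3, 4, 5}) = 6
G(12) = mex({0, 1, 2, 3, 5, 6, 7}) = 4
G(13) = mex({0, 2, 3, 4, 6, 7}) = 1
G(14) = mex({0, 1, 4, 5, 6, 7}) = 2
G(15) = mex({0, 1, 2, 3, 4, 5, 6}) = 7
G(16) = mex({0, 2, 3, 5, 6, 7}) = 1
G(17) = mex({0, 1, 2, 3, 5, 6, 7}) = 4
G(18) = mex({0, 1, 2, 4, 5, 6}) = 3
G(19) = mex({0, 1, 3, 4, 5, 7}) = 2
G(20) = mex({0, 2, 3, 4, 5, 6, 7}) = 1
G(21) = mex({0, 1, 2, 3, 5, 6, 7}) = 4
G(22) = mex({0, 1, 2, 3, 4, 5, 7}) = 6
G(23) = mex({0, 1, 2, 3, 4, 5, 6}) = 7
G(24) = mex({0, 1, 2, 3, 5, 6, 7}) = 4
G(25) = mex({0, 2, 3, 4, 6, 7}) = 1
G(26) = mex({0, 1, 3, 4, 5, 6, 7}) = 2
G(27) = mex({0, 1, 2, 3, 4, 5, 6, 7}) = 8
G(28) = mex({0, 1, 2, 3, 4, 6, 7, 8}) = 5
G(29) = mex({0, 1, 2, 3, 5, 6, 7, 8, 9}) = 4
G(30) = mex({0, 1, 2, 3, 4, 5, 6, 9, 10}) = 7
G(31) = mex({0, 1, 3, 4, 5, 7, 10, 11}) = 2
G(32) = mex({0, 2, 3, 4, 5, 6, 7, 9, 11}) = 1
G(33) = mex({0, 1, 2, 3, 4, 5, 6, 7, 9, 12}) = 8
G(34) = mex({0, 1, 2, 3, 4, 5, 7, 8, 11, 12}) = 6
G(35) = mex({0, 1, 2, 3, 4, 5, 6, 8, 9, 10, 11}) = 7
G(36) = mex({0, 1, 2, 3, 5, 6, 7, 9, 10}) = 4
G(37) = mex({0, 2, 3, 4, 6, 7, 9, 10, 11, 12}) = 1
G(38) = mex({0, 1, 3, 4, 5, 6, 7, 9, 10, 11, 12}) = 2
G(39) = mex({0, 1, 2, 4, 5, 6, 7, 9, 10, 12, 14}) = 3
G(40) = mex({0, 2, 3, 4, 6, 7, 11, 12, 14}) = 1
G(41) = mex({0, 1, 2, 3, 5, 6, 7, 9, 10, 11, 12}) = 4
G(42) = mex({0, 1, 2, 3, 4, 5, 6, 9, 10}) = 7
G(43) = mex({0, 1, 3, 4, 5, 7, 9, 10, 12, 15}) = 2
G(44) = mex({0, 2, 3, 4, 5, 6, 7, 9, 10, 12, 15}) = 1
G(45) = mex({0, 1, 2, 3, 4, 5, 6, 7, 9, 10, 12, 14}) = 8
G(46) = mex({0, 1, 3, 4, 5, 7, 8, 11, 12, 14}) = 2
G(47) = mex({0, 1, 2, 3, 4, 5, 6, 8, 9, 10, 11, 12}) = 7
G(48) = mex({0, 1, 2, 3, 5, 6, 7, 9, 10}) = 4
G(49) = mex({0, 2, 3, 4, 6, 7, 9, 10, 11, 12, 15}) = 1
G(50) = mex({0, 1, 4, 5, 6, 7, 9, 11, 12, 14, 15}) = 2
G(51) = mex({0, 1, 2, 3, 4, 5, 6, 7, 9, 12, 14, 15}) = 8
G(52) = mex({0, 2, 3, 4, 5, 6, 7, 8, 11, 12, 15}) = 1
G(53) = mex({0, 1, 2, 3, 5, 6, 7, 8, 9, 10, 11, 12}) = 4
G(54) = mex({0, 1, 2, 3, 4, 5, 6, 9, 10}) = 7
G(55) = mex({0, 1, 3, 4, 5, 7, 9, 10, 11, 12}) = 2
G(56) = mex({0, 2, 3, 4, 5, 6, 7, 9, 10, 11, 12, 13, 14}) = 1
G(57) = mex({0, 1, 2, 3, 5, 6, 7, 9, 10, 12, 13, 14, 15}) = 4
G(58) = mex({0, 1, 3, 4, 5, 7, 11, 12, 14, 15}) = 2
G(59) = mex({0, 1, 2, 3, 4, 5, 6, 9, 10, 11, 12, 15}) = 7
Therefore G(59) = 7.

7


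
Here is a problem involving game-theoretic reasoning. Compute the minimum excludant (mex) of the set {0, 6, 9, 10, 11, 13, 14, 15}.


Set = {0, 6, 9, 10, 11, 13, 14, 15}
0 is in the set.
1 is NOT in the set. This is the mex.
mex = 1

1


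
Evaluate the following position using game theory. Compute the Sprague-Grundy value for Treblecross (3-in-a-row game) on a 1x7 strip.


Treblecross: place X on empty cells; 3-in-a-row wins.
Playing within two cells of an existing X lets the opponent win at once, so sensible play treats the cells i-2..i+2 around each X as dead. The player left with no safe cell loses, so this is a normal-play take-away game on strips of safe cells.
Placing X at cell i (0-indexed) of a strip of k safe cells leaves independent strips of sizes max(0, i-2) and max(0, k-i-3). Hence G(k) = mex{ G(max(0,i-2)) XOR G(max(0,k-i-3)) : 0 <= i < k }, with G(0) = 0.
G(1): splits (0,0):0^0=0 -> mex({0}) = 1
G(2): splits (0,0):0^0=0 -> mex({0}) = 1
G(3): splits (0,0):0^0=0 -> mex({0}) = 1
G(4): splits (0,1):0^1=1 (0,0):0^0=0 -> mex({0, 1}) = 2
G(5): splits (0,2):0^1=1 (0,1):0^1=1 (0,0):0^0=0 -> mex({0, 1}) = 2
G(6) = mex({1}) = 0
G(7) = mex({0, 1, 2}) = 3
Therefore G(7) = 3.

3


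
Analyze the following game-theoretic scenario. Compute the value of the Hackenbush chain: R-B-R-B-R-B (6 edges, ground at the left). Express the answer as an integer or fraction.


Edges (from ground): R-B-R-B-R-B
By Berlekamp's sign-expansion rule, a Blue-Red Hackenbush stalk has the value of the surreal number whose sign sequence is the edge sequence with B -> + and R -> -.
Sign sequence: -+-+-+
Trace the sign expansion in the surreal number tree, starting from 0:
Edge 1: R (sign -) -> bounds (-inf, 0), value = -1
Edge 2: B (sign +) -> bounds (-1, 0), value = -1/2
Edge 3: R (sign -) -> bounds (-1, -1/2), value = -3/4
Edge 4: B (sign +) -> bounds (-3/4, -1/2), value = -5/8
Edge 5: R (sign -) -> bounds (-3/4, -5/8), value = -11/16
Edge 6: B (sign +) -> bounds (-11/16, -5/8), value = -21/32
Game value = -21/32

-21/32


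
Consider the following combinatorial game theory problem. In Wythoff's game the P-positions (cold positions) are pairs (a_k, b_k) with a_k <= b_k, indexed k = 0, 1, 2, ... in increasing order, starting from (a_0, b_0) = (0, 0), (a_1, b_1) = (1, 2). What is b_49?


By Wythoff's theorem, a_k = floor(k * phi) and b_k = floor(k * phi^2) = a_k + k, where phi = (1 + sqrt(5))/2 is the golden ratio.
phi = (1 + sqrt(5))/2 = 1.618034
phi^2 = phi + 1 = 2.618034
k = 49
k * phi^2 = 49 * 2.618034 = 128.283665
b_49 = floor(k * phi^2) = 128 (check: a_49 + k = 79 + 49 = 128)

128


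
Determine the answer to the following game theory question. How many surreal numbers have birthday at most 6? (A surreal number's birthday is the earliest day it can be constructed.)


Day 0: {|} = 0 is born. Count = 1.
Day n: the number of surreal numbers born by day n is 2^(n+1) - 1.
By day 0: 2^1 - 1 = 1
By day 1: 2^2 - 1 = 3
By day 2: 2^3 - 1 = 7
By day 3: 2^4 - 1 = 15
By day 4: 2^5 - 1 = 31
By day 5: 2^6 - 1 = 63
By day 6: 2^7 - 1 = 127
By day 6: 127 surreal numbers.

127


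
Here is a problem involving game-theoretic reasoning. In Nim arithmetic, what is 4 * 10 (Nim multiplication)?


Nim multiplication is bilinear over XOR: (u XOR v) * w = (u*w) XOR (v*w).
So we split each operand into its bit components and XOR the pairwise Nim products.
4 = 4 (as XOR of powers of 2).
10 = 2 + 8 (as XOR of powers of 2).
Using the standard Nim-product table on single bits:
  2*2 = 3,   2*4 = 8,   2*8 = 12,
  4*4 = 6,   4*8 = 11,  8*8 = 13,
and  1*x = x (identity), k*l = l*k (commutative).
Pairwise Nim products:
  4 * 2 = 8
  4 * 8 = 11
XOR them: 8 XOR 11 = 3.
Result: 4 * 10 = 3 (in Nim).

3


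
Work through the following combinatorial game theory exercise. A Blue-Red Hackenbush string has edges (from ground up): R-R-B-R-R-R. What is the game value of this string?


Edges (from ground): R-R-B-R-R-R
By Berlekamp's sign-expansion rule, a Blue-Red Hackenbush stalk has the value of the surreal number whose sign sequence is the edge sequence with B -> + and R -> -.
Sign sequence: --+---
Trace the sign expansion in the surreal number tree, starting from 0:
Edge 1: R (sign -) -> bounds (-inf, 0), value = -1
Edge 2: R (sign -) -> bounds (-inf, -1), value = -2
Edge 3: B (sign +) -> bounds (-2, -1), value = -3/2
Edge 4: R (sign -) -> bounds (-2, -3/2), value = -7/4
Edge 5: R (sign -) -> bounds (-2, -7/4), value = -15/8
Edge 6: R (sign -) -> bounds (-2, -15/8), value = -31/16
Game value = -31/16

-31/16


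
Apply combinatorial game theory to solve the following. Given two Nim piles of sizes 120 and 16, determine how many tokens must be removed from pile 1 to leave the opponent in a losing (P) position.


Piles: 120 and 16
Current XOR: 120 XOR 16 = 104 (non-zero, so this is an N-position).
To make the XOR zero, we need to find a move that balances the piles.
For pile 1 (size 120): target = 120 XOR 104 = 16
We reduce pile 1 from 120 to 16.
Tokens removed: 120 - 16 = 104
Verification: 16 XOR 16 = 0

104


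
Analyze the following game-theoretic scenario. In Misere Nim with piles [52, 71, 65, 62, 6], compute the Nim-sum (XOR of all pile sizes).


We need the XOR (exclusive or) of all pile sizes.
After XOR-ing pile 1 (size 52): 0 XOR 52 = 52
After XOR-ing pile 2 (size 71): 52 XOR 71 = 115
After XOR-ing pile 3 (size 65): 115 XOR 65 = 50
After XOR-ing pile 4 (size 62): 50 XOR 62 = 12
After XOR-ing pile 5 (size 6): 12 XOR 6 = 10
The Nim-value of this position is 10.

10


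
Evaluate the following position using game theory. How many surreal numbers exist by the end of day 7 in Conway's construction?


Day 0: {|} = 0 is born. Count = 1.
Day n: the number of surreal numbers born by day n is 2^(n+1) - 1.
By day 0: 2^1 - 1 = 1
By day 1: 2^2 - 1 = 3
By day 2: 2^3 - 1 = 7
By day 3: 2^4 - 1 = 15
By day 4: 2^5 - 1 = 31
By day 5: 2^6 - 1 = 63
By day 6: 2^7 - 1 = 127
By day 7: 2^8 - 1 = 255
By day 7: 255 surreal numbers.

255


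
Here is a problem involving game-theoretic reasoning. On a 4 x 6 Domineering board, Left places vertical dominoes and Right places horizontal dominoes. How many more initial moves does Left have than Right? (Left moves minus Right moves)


Board is 4 x 6 (rows x cols).
Left (vertical) placements: (rows-1) * cols = 3 * 6 = 18
Right (horizontal) placements: rows * (cols-1) = 4 * 5 = 20
Advantage = Left - Right = 18 - 20 = -2

-2


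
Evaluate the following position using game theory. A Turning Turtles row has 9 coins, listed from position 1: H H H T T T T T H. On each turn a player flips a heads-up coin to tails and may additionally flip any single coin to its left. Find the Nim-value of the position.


Coins: H H H T T T T T H
Key fact: a single head at position k behaves exactly like a Nim heap of size k (turning it to T and optionally flipping a coin at j < k corresponds to moving the heap from k to j, or to 0), and heads combine as a disjunctive sum (two heads at the same place would cancel, matching j XOR j = 0). So the Nim-value is the XOR of the 1-indexed positions of the heads.
Face-up positions (1-indexed): [1, 2, 3, 9]
XOR 0 with 1: 0 XOR 1 = 1
XOR 1 with 2: 1 XOR 2 = 3
XOR 3 with 3: 3 XOR 3 = 0
XOR 0 with 9: 0 XOR 9 = 9
Nim-value = 9

9


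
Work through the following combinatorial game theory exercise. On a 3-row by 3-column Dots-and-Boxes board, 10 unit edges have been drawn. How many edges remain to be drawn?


Grid: 3 x 3 boxes, i.e. 4 rows and 4 columns of dots.
Horizontal edges: (rows + 1) * cols = 4 * 3 = 12
Vertical edges: rows * (cols + 1) = 3 * 4 = 12
Total edges: 12 + 12 = 24
Edges drawn: 10
Remaining: 24 - 10 = 14

14


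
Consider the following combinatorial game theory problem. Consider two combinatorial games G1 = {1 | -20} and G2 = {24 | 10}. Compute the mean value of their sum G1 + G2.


G1 = {1 | -20}, G2 = {24 | 10}
Each is a switch {a | b} with numbers a > b; its mean value is (a + b)/2, and mean value is additive over game sums: m(G1 + G2) = m(G1) + m(G2).
Mean of G1 = (1 + (-20))/2 = -19/2 = -19/2
Mean of G2 = (24 + (10))/2 = 34/2 = 17
Mean of G1 + G2 = -19/2 + 17 = 15/2

15/2


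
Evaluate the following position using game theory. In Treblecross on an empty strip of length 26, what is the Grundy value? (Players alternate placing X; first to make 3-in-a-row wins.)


Treblecross: place X on empty cells; 3-in-a-row wins.
Playing within two cells of an existing X lets the opponent win at once, so sensible play treats the cells i-2..i+2 around each X as dead. The player left with no safe cell loses, so this is a normal-play take-away game on strips of safe cells.
Placing X at cell i (0-indexed) of a strip of k safe cells leaves independent strips of sizes max(0, i-2) and max(0, k-i-3). Hence G(k) = mex{ G(max(0,i-2)) XOR G(max(0,k-i-3)) : 0 <= i < k }, with G(0) = 0.
G(1): splits (0,0):0^0=0 -> mex({0}) = 1
G(2): splits (0,0):0^0=0 -> mex({0}) = 1
G(3): splits (0,0):0^0=0 -> mex({0}) = 1
G(4): splits (0,1):0^1=1 (0,0):0^0=0 -> mex({0, 1}) = 2
G(5): splits (0,2):0^1=1 (0,1):0^1=1 (0,0):0^0=0 -> mex({0, 1}) = 2
G(6) = mex({1}) = 0
G(7) = mex({0, 1, 2}) = 3
G(8) = mex({0, 1, 2}) = 3
G(9) = mex({0, 2}) = 1
G(10) = mex({0, 2, 3}) = 1
G(11) = mex({0, 3}) = 1
G(12) = mex({1, 3}) = 0
G(13) = mex({0, 1, 2, 3}) = 4
G(14) = mex({0, 1, 2}) = 3
G(15) = mex({0, 1, 2}) = 3
G(16) = mex({0, 1, 2, 4}) = 3
G(17) = mex({0, 1, 3, 4}) = 2
G(18) = mex({0, 1, 3, 4}) = 2
G(19) = mex({0, 1, 3, 5}) = 2
G(20) = mex({0, 1, 2, 3, 5}) = 4
G(21) = mex({0, 1, 2, 3, 5}) = 4
G(22) = mex({1, 2, 6}) = 0
G(23) = mex({0, 1, 2, 3, 4, 6}) = 5
G(24) = mex({0, 1, 2, 3, 4}) = 5
G(25) = mex({0, 1, 3, 4, 7}) = 2
G(26) = mex({0, 1, 3, 4, 5, 7}) = 2
Therefore G(26) = 2.

2


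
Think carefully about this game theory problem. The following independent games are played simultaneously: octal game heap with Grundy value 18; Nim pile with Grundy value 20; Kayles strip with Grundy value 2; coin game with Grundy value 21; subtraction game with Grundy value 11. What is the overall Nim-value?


By the Sprague-Grundy theorem, the Grundy value of a sum of games is the XOR of individual Grundy values.
octal game heap: Grundy value = 18. Running XOR: 0 XOR 18 = 18
Nim pile: Grundy value = 20. Running XOR: 18 XOR 20 = 6
Kayles strip: Grundy value = 2. Running XOR: 6 XOR 2 = 4
coin game: Grundy value = 21. Running XOR: 4 XOR 21 = 17
subtraction game: Grundy value = 11. Running XOR: 17 XOR 11 = 26
The combined Grundy value is 26.

26


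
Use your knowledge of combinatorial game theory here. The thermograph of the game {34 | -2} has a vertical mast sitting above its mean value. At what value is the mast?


Game = {34 | -2}, a switch {a | b} with numbers a > b.
Its thermograph has left wall a - t and right wall b + t, which meet at t = (a - b)/2, where both equal (a + b)/2. So the mast (mean value) is at (a + b)/2.
Mean = (34 + (-2))/2 = 32/2 = 16

16


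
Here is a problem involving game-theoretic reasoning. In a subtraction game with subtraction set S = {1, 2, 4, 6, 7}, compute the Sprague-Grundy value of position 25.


The subtraction set is S = {1, 2, 4, 6, 7}.
G(k) = mex{ G(k - s) : s in S, s <= k }. We compute iteratively: G(0) = 0.
G(1) = mex({0}) = 1
G(2) = mex({0, 1}) = 2
G(3) = mex({1, 2}) = 0
G(4) = mex({0, 2}) = 1
G(5) = mex({0, 1}) = 2
G(6) = mex({0, 1, 2}) = 3
G(7) = mex({0, 1, 2, 3}) = 4
G(8) = mex({1, 2, 3, 4}) = 0
G(9) = mex({0, 2, 4}) = 1
G(10) = mex({0, 1, 3}) = 2
G(11) = mex({1, 2, 4}) = 0
G(12) = mex({0, 2, 3}) = 1
G(13) = mex({0, 1, 3, 4}) = 2
G(14) = mex({0, 1, 2, 4}) = 3
Observe that G(8)..G(14) = 0, 1, 2, 0, 1, 2, 3 repeats G(0)..G(6) = 0, 1, 2, 0, 1, 2, 3.
For k >= max(S) = 7, G(k) is determined by the previous 7 values G(k-7)..G(k-1); a window of 7 consecutive values has recurred shifted by 8, so by induction G(k + 8) = G(k) for all k >= 0: the sequence is periodic from the start with period 8.
One period: G(0..7) = 0, 1, 2, 0, 1, 2, 3, 4.
25 mod 8 = 1, so G(25) = G(1) = 1.

1


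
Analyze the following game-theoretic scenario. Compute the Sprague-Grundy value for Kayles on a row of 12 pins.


Kayles: a move removes 1 or 2 adjacent pins from a contiguous row.
Removing pins from a row of k leaves two independent rows (a, b) with a + b = k - 1 (one pin) or a + b = k - 2 (two pins); an end removal gives a = 0.
By Sprague-Grundy, G(k) = mex{ G(a) XOR G(b) } over all these splits. G(0) = 0.
G(1): splits (0,0):0^0=0 -> mex({0}) = 1
G(2): splits (0,1):0^1=1 (0,0):0^0=0 -> mex({0, 1}) = 2
G(3): splits (0,2):0^2=2 (1,1):1^1=0 (0,1):0^1=1 -> mex({0, 1, 2}) = 3
G(4): splits (0,3):0^3=3 (1,2):1^2=3 (0,2):0^2=2 (1,1):1^1=0 -> mex({0, 2, 3}) = 1
G(5): splits (0,4):0^1=1 (1,3):1^3=2 (2,2):2^2=0 (0,3):0^3=3 (1,2):1^2=3 -> mex({0, 1, 2, 3}) = 4
G(6) = mex({0, 1, 2, 4}) = 3
G(7) = mex({0, 1, 3, 4, 5}) = 2
G(8) = mex({0, 2, 3, 5, 6}) = 1
G(9) = mex({0, 1, 2, 3, 6, 7}) = 4
G(10) = mex({0, 1, 3, 4, 5, 7}) = 2
G(11) = mex({0, 1, 2, 3, 4, 5}) = 6
G(12) = mex({0, 1, 2, 3, 5, 6, 7}) = 4
Therefore G(12) = 4.

4


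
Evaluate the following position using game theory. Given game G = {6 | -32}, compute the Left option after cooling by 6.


Original game: {6 | -32} (a switch {a | b} with a > b).
Cooling by t (for t below the temperature (a - b)/2 = 19) taxes each move by t: {a | b} cooled by t is {a - t | b + t}.
Cooling amount: t = 6
Cooled Left option: 6 - 6 = 0
Cooled Right option: -32 + 6 = -26
Cooled game: {0 | -26}
Left option = 0

0


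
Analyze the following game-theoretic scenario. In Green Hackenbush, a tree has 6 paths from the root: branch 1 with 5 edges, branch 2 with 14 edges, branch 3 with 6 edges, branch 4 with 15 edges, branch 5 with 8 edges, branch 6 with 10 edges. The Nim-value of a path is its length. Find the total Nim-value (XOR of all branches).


The tree has 6 branches from the ground vertex.
In Green Hackenbush, the Nim-value of a simple path of length k is k.
Branch 1: length 5, Nim-value = 5
Branch 2: length 14, Nim-value = 14
Branch 3: length 6, Nim-value = 6
Branch 4: length 15, Nim-value = 15
Branch 5: length 8, Nim-value = 8
Branch 6: length 10, Nim-value = 10
Total Nim-value = XOR of all branch values:
0 XOR 5 = 5
5 XOR 14 = 11
11 XOR 6 = 13
13 XOR 15 = 2
2 XOR 8 = 10
10 XOR 10 = 0
Nim-value of the tree = 0

0


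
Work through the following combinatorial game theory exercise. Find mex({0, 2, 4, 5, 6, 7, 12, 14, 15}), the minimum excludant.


Set = {0, 2, 4, 5, 6, 7, 12, 14, 15}
0 is in the set.
1 is NOT in the set. This is the mex.
mex = 1

1


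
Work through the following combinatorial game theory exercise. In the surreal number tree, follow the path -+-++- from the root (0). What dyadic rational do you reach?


Sign expansion: -+-++-
Rule: track bounds (lo, hi), initially (-inf, +inf). On '+', the current value becomes lo and we move to the simplest number in (value, hi): value + 1 if hi = +inf, otherwise the midpoint (value + hi)/2. On '-', the current value becomes hi and we move to value - 1 if lo = -inf, otherwise the midpoint (lo + value)/2.
Start at 0.
Step 1: sign = -, move left. Bounds: (-inf, 0). Value = -1
Step 2: sign = +, move right. Bounds: (-1, 0). Value = -1/2
Step 3: sign = -, move left. Bounds: (-1, -1/2). Value = -3/4
Step 4: sign = +, move right. Bounds: (-3/4, -1/2). Value = -5/8
Step 5: sign = +, move right. Bounds: (-5/8, -1/2). Value = -9/16
Step 6: sign = -, move left. Bounds: (-5/8, -9/16). Value = -19/32
The surreal number with sign expansion -+-++- is -19/32.

-19/32


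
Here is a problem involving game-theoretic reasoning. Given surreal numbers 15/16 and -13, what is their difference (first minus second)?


x = 15/16, y = -13
Converting to common denominator: 16
x = 15/16, y = -208/16
x - y = 15/16 - -13 = 223/16

223/16


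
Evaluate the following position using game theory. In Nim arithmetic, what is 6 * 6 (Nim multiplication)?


Nim multiplication is bilinear over XOR: (u XOR v) * w = (u*w) XOR (v*w).
So we split each operand into its bit components and XOR the pairwise Nim products.
6 = 2 + 4 (as XOR of powers of 2).
6 = 2 + 4 (as XOR of powers of 2).
Using the standard Nim-product table on single bits:
  2*2 = 3,   2*4 = 8,   2*8 = 12,
  4*4 = 6,   4*8 = 11,  8*8 = 13,
and  1*x = x (identity), k*l = l*k (commutative).
Pairwise Nim products:
  2 * 2 = 3
  2 * 4 = 8
  4 * 2 = 8
  4 * 4 = 6
XOR them: 3 XOR 8 XOR 8 XOR 6 = 5.
Result: 6 * 6 = 5 (in Nim).

5


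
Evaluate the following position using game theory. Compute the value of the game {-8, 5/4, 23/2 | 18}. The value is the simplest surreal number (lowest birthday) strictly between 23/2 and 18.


Left options: {-8, 5/4, 23/2}, max = 23/2
Right options: {18}, min = 18
All options are numbers and max(Left) < min(Right), so by the simplicity theorem the value is the simplest (earliest-born) number strictly between 23/2 and 18.
Integers 12 through 17 all lie strictly between 23/2 and 18.
Among integers, the simplest (lowest birthday = smallest |n|; 0 is born on day 0, +-n on day n) is 12.
No non-integer in the interval can be simpler: if x is a non-integer in the interval, then floor(x) or ceil(x) also lies in the interval (the interval contains an integer), and both are proper prefixes of x's sign expansion, i.e. born earlier. So the game value is 12.
Game value = 12

12


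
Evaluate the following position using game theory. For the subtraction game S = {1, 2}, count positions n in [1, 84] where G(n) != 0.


Subtraction set S = {1, 2}, so G(n) = n mod 3.
G(n) = 0 when n is a multiple of 3.
Multiples of 3 in [1, 84]: 28
N-positions (nonzero Grundy) = 84 - 28 = 56

56


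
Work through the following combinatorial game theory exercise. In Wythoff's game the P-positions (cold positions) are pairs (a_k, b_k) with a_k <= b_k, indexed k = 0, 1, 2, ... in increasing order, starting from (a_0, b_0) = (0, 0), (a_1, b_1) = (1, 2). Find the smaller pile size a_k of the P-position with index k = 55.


By Wythoff's theorem, a_k = floor(k * phi) and b_k = floor(k * phi^2) = a_k + k, where phi = (1 + sqrt(5))/2 is the golden ratio.
phi = (1 + sqrt(5))/2 = 1.618034
k = 55
k * phi = 55 * 1.618034 = 88.991869
a_55 = floor(k * phi) = 88

88


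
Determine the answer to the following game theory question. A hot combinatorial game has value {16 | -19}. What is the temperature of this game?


The game is {16 | -19}, a switch {a | b} with numbers a > b.
Cooling {a | b} by t gives {a - t | b + t}, which stops being hot when a - t = b + t, i.e. at t = (a - b)/2. So the temperature of a switch is (a - b)/2.
Temperature = (Left option - Right option) / 2
= (16 - (-19)) / 2
= 35 / 2
= 35/2

35/2


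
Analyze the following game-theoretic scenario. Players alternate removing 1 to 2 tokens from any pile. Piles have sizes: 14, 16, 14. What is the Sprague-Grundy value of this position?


Subtraction set: {1, 2}
For this subtraction set, G(n) = n mod 3 (period = max + 1 = 3).
Pile 1 (size 14): G(14) = 14 mod 3 = 2
Pile 2 (size 16): G(16) = 16 mod 3 = 1
Pile 3 (size 14): G(14) = 14 mod 3 = 2
Total Grundy value = XOR of all: 2 XOR 1 XOR 2 = 1

1


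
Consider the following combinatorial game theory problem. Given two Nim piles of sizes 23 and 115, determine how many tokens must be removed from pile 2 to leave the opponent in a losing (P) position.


Piles: 23 and 115
Current XOR: 23 XOR 115 = 100 (non-zero, so this is an N-position).
To make the XOR zero, we need to find a move that balances the piles.
For pile 2 (size 115): target = 115 XOR 100 = 23
We reduce pile 2 from 115 to 23.
Tokens removed: 115 - 23 = 92
Verification: 23 XOR 23 = 0

92


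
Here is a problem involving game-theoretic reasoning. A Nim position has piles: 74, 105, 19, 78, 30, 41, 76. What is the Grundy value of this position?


We need the XOR (exclusive or) of all pile sizes.
After XOR-ing pile 1 (size 74): 0 XOR 74 = 74
After XOR-ing pile 2 (size 105): 74 XOR 105 = 35
After XOR-ing pile 3 (size 19): 35 XOR 19 = 48
After XOR-ing pile 4 (size 78): 48 XOR 78 = 126
After XOR-ing pile 5 (size 30): 126 XOR 30 = 96
After XOR-ing pile 6 (size 41): 96 XOR 41 = 73
After XOR-ing pile 7 (size 76): 73 XOR 76 = 5
The Nim-value of this position is 5.

5


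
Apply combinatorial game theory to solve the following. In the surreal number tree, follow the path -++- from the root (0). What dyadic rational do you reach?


Sign expansion: -++-
Rule: track bounds (lo, hi), initially (-inf, +inf). On '+', the current value becomes lo and we move to the simplest number in (value, hi): value + 1 if hi = +inf, otherwise the midpoint (value + hi)/2. On '-', the current value becomes hi and we move to value - 1 if lo = -inf, otherwise the midpoint (lo + value)/2.
Start at 0.
Step 1: sign = -, move left. Bounds: (-inf, 0). Value = -1
Step 2: sign = +, move right. Bounds: (-1, 0). Value = -1/2
Step 3: sign = +, move right. Bounds: (-1/2, 0). Value = -1/4
Step 4: sign = -, move left. Bounds: (-1/2, -1/4). Value = -3/8
The surreal number with sign expansion -++- is -3/8.

-3/8


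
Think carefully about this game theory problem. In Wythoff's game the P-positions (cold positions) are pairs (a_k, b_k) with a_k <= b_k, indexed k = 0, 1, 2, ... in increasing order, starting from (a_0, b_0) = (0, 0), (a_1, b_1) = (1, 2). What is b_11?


By Wythoff's theorem, a_k = floor(k * phi) and b_k = floor(k * phi^2) = a_k + k, where phi = (1 + sqrt(5))/2 is the golden ratio.
phi = (1 + sqrt(5))/2 = 1.618034
phi^2 = phi + 1 = 2.618034
k = 11
k * phi^2 = 11 * 2.618034 = 28.798374
b_11 = floor(k * phi^2) = 28 (check: a_11 + k = 17 + 11 = 28)

28


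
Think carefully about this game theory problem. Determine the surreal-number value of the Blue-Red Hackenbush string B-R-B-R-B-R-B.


Edges (from ground): B-R-B-R-B-R-B
By Berlekamp's sign-expansion rule, a Blue-Red Hackenbush stalk has the value of the surreal number whose sign sequence is the edge sequence with B -> + and R -> -.
Sign sequence: +-+-+-+
Trace the sign expansion in the surreal number tree, starting from 0:
Edge 1: B (sign +) -> bounds (0, +inf), value = 1
Edge 2: R (sign -) -> bounds (0, 1), value = 1/2
Edge 3: B (sign +) -> bounds (1/2, 1), value = 3/4
Edge 4: R (sign -) -> bounds (1/2, 3/4), value = 5/8
Edge 5: B (sign +) -> bounds (5/8, 3/4), value = 11/16
Edge 6: R (sign -) -> bounds (5/8, 11/16), value = 21/32
Edge 7: B (sign +) -> bounds (21/32, 11/16), value = 43/64
Game value = 43/64

43/64


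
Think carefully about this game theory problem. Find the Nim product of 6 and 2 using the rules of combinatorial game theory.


Nim multiplication is bilinear over XOR: (u XOR v) * w = (u*w) XOR (v*w).
So we split each operand into its bit components and XOR the pairwise Nim products.
6 = 2 + 4 (as XOR of powers of 2).
2 = 2 (as XOR of powers of 2).
Using the standard Nim-product table on single bits:
  2*2 = 3,   2*4 = 8,   2*8 = 12,
  4*4 = 6,   4*8 = 11,  8*8 = 13,
and  1*x = x (identity), k*l = l*k (commutative).
Pairwise Nim products:
  2 * 2 = 3
  4 * 2 = 8
XOR them: 3 XOR 8 = 11.
Result: 6 * 2 = 11 (in Nim).

11


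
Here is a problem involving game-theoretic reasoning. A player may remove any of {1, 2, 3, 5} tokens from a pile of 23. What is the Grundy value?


The subtraction set is S = {1, 2, 3, 5}.
G(k) = mex{ G(k - s) : s in S, s <= k }. We compute iteratively: G(0) = 0.
G(1) = mex({0}) = 1
G(2) = mex({0, 1}) = 2
G(3) = mex({0, 1, 2}) = 3
G(4) = mex({1, 2, 3}) = 0
G(5) = mex({0, 2, 3}) = 1
G(6) = mex({0, 1, 3}) = 2
G(7) = mex({0, 1, 2}) = 3
G(8) = mex({1, 2, 3}) = 0
Observe that G(4)..G(8) = 0, 1, 2, 3, 0 repeats G(0)..G(4) = 0, 1, 2, 3, 0.
For k >= max(S) = 5, G(k) is determined by the previous 5 values G(k-5)..G(k-1); a window of 5 consecutive values has recurred shifted by 4, so by induction G(k + 4) = G(k) for all k >= 0: the sequence is periodic from the start with period 4.
One period: G(0..3) = 0, 1, 2, 3.
23 mod 4 = 3, so G(23) = G(3) = 3.

3


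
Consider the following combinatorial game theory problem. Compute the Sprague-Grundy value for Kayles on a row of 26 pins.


Kayles: a move removes 1 or 2 adjacent pins from a contiguous row.
Removing pins from a row of k leaves two independent rows (a, b) with a + b = k - 1 (one pin) or a + b = k - 2 (two pins); an end removal gives a = 0.
By Sprague-Grundy, G(k) = mex{ G(a) XOR G(b) } over all these splits. G(0) = 0.
G(1): splits (0,0):0^0=0 -> mex({0}) = 1
G(2): splits (0,1):0^1=1 (0,0):0^0=0 -> mex({0, 1}) = 2
G(3): splits (0,2):0^2=2 (1,1):1^1=0 (0,1):0^1=1 -> mex({0, 1, 2}) = 3
G(4): splits (0,3):0^3=3 (1,2):1^2=3 (0,2):0^2=2 (1,1):1^1=0 -> mex({0, 2, 3}) = 1
G(5): splits (0,4):0^1=1 (1,3):1^3=2 (2,2):2^2=0 (0,3):0^3=3 (1,2):1^2=3 -> mex({0, 1, 2, 3}) = 4
G(6) = mex({0, 1, 2, 4}) = 3
G(7) = mex({0, 1, 3, 4, 5}) = 2
G(8) = mex({0, 2, 3, 5, 6}) = 1
G(9) = mex({0, 1, 2, 3, 6, 7}) = 4
G(10) = mex({0, 1, 3, 4, 5, 7}) = 2
G(11) = mex({0, 1, 2, 3, 4, 5}) = 6
G(12) = mex({0, 1, 2, 3, 5, 6, 7}) = 4
G(13) = mex({0, 2, 3, 4, 6, 7}) = 1
G(14) = mex({0, 1, 4, 5, 6, 7}) = 2
G(15) = mex({0, 1, 2, 3, 4, 5, 6}) = 7
G(16) = mex({0, 2, 3, 5, 6, 7}) = 1
G(17) = mex({0, 1, 2, 3, 5, 6, 7}) = 4
G(18) = mex({0, 1, 2, 4, 5, 6}) = 3
G(19) = mex({0, 1, 3, 4, 5, 7}) = 2
G(20) = mex({0, 2, 3, 4, 5, 6, 7}) = 1
G(21) = mex({0, 1, 2, 3, 5, 6, 7}) = 4
G(22) = mex({0, 1, 2, 3, 4, 5, 7}) = 6
G(23) = mex({0, 1, 2, 3, 4, 5, 6}) = 7
G(24) = mex({0, 1, 2, 3, 5, 6, 7}) = 4
G(25) = mex({0, 2, 3, 4, 6, 7}) = 1
G(26) = mex({0, 1, 3, 4, 5, 6, 7}) = 2
Therefore G(26) = 2.

2


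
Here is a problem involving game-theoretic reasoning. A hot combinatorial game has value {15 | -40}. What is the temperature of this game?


The game is {15 | -40}, a switch {a | b} with numbers a > b.
Cooling {a | b} by t gives {a - t | b + t}, which stops being hot when a - t = b + t, i.e. at t = (a - b)/2. So the temperature of a switch is (a - b)/2.
Temperature = (Left option - Right option) / 2
= (15 - (-40)) / 2
= 55 / 2
= 55/2

55/2


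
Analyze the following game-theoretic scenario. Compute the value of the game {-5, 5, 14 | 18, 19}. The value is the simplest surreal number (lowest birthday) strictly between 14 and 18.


Left options: {-5, 5, 14}, max = 14
Right options: {18, 19}, min = 18
All options are numbers and max(Left) < min(Right), so by the simplicity theorem the value is the simplest (earliest-born) number strictly between 14 and 18.
Integers 15 through 17 all lie strictly between 14 and 18.
Among integers, the simplest (lowest birthday = smallest |n|; 0 is born on day 0, +-n on day n) is 15.
No non-integer in the interval can be simpler: if x is a non-integer in the interval, then floor(x) or ceil(x) also lies in the interval (the interval contains an integer), and both are proper prefixes of x's sign expansion, i.e. born earlier. So the game value is 15.
Game value = 15

15


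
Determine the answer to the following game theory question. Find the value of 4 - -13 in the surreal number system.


x = 4, y = -13
x - y = 4 - -13 = 17

17


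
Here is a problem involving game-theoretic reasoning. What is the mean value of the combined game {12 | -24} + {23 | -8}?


G1 = {12 | -24}, G2 = {23 | -8}
Each is a switch {a | b} with numbers a > b; its mean value is (a + b)/2, and mean value is additive over game sums: m(G1 + G2) = m(G1) + m(G2).
Mean of G1 = (12 + (-24))/2 = -12/2 = -6
Mean of G2 = (23 + (-8))/2 = 15/2 = 15/2
Mean of G1 + G2 = -6 + 15/2 = 3/2

3/2


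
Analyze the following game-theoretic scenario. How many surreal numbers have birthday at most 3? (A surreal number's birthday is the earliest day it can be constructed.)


Day 0: {|} = 0 is born. Count = 1.
Day n: the number of surreal numbers born by day n is 2^(n+1) - 1.
By day 0: 2^1 - 1 = 1
By day 1: 2^2 - 1 = 3
By day 2: 2^3 - 1 = 7
By day 3: 2^4 - 1 = 15
By day 3: 15 surreal numbers.

15


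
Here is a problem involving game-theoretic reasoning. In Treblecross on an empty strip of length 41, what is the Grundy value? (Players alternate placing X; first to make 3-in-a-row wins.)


Treblecross: place X on empty cells; 3-in-a-row wins.
Playing within two cells of an existing X lets the opponent win at once, so sensible play treats the cells i-2..i+2 around each X as dead. The player left with no safe cell loses, so this is a normal-play take-away game on strips of safe cells.
Placing X at cell i (0-indexed) of a strip of k safe cells leaves independent strips of sizes max(0, i-2) and max(0, k-i-3). Hence G(k) = mex{ G(max(0,i-2)) XOR G(max(0,k-i-3)) : 0 <= i < k }, with G(0) = 0.
G(1): splits (0,0):0^0=0 -> mex({0}) = 1
G(2): splits (0,0):0^0=0 -> mex({0}) = 1
G(3): splits (0,0):0^0=0 -> mex({0}) = 1
G(4): splits (0,1):0^1=1 (0,0):0^0=0 -> mex({0, 1}) = 2
G(5): splits (0,2):0^1=1 (0,1):0^1=1 (0,0):0^0=0 -> mex({0, 1}) = 2
G(6) = mex({1}) = 0
G(7) = mex({0, 1, 2}) = 3
G(8) = mex({0, 1, 2}) = 3
G(9) = mex({0, 2}) = 1
G(10) = mex({0, 2, 3}) = 1
G(11) = mex({0, 3}) = 1
G(12) = mex({1, 3}) = 0
G(13) = mex({0, 1, 2, 3}) = 4
G(14) = mex({0, 1, 2}) = 3
G(15) = mex({0, 1, 2}) = 3
G(16) = mex({0, 1, 2, 4}) = 3
G(17) = mex({0, 1, 3, 4}) = 2
G(18) = mex({0, 1, 3, 4}) = 2
G(19) = mex({0, 1, 3, 5}) = 2
G(20) = mex({0, 1, 2, 3, 5}) = 4
G(21) = mex({0, 1, 2, 3, 5}) = 4
G(22) = mex({1, 2, 6}) = 0
G(23) = mex({0, 1, 2, 3, 4, 6}) = 5
G(24) = mex({0, 1, 2, 3, 4}) = 5
G(25) = mex({0, 1, 3, 4, 7}) = 2
G(26) = mex({0, 1, 3, 4, 5, 7}) = 2
G(27) = mex({0, 1, 3, 5}) = 2
G(28) = mex({0, 1, 2, 5}) = 3
G(29) = mex({0, 1, 2, 4, 5, 6}) = 3
G(30) = mex({1, 2, 4, 6}) = 0
G(31) = mex({0, 1, 2, 3, 4, 6}) = 5
G(32) = mex({1, 2, 3, 4, 7}) = 0
G(33) = mex({0, 3, 7}) = 1
G(34) = mex({0, 2, 3, 5, 7}) = 1
G(35) = mex({0, 2, 3, 5, 6}) = 1
G(36) = mex({0, 1, 2, 5, 6}) = 3
G(37) = mex({0, 1, 2, 4, 5, 6}) = 3
G(38) = mex({0, 1, 2, 4}) = 3
G(39) = mex({0, 1, 2, 3, 4, 7}) = 5
G(40) = mex({0, 1, 2, 3, 4, 5, 7}) = 6
G(41) = mex({0, 1, 2, 3, 5, 7}) = 4
Therefore G(41) = 4.

4
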